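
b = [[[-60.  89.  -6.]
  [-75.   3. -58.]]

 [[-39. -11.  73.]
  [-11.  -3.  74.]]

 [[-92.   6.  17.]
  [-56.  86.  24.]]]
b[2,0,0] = -92.0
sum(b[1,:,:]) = 83.0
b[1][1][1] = -3.0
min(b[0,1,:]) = -75.0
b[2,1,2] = 24.0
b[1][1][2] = 74.0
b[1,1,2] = 74.0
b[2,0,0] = -92.0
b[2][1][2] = 24.0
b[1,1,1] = -3.0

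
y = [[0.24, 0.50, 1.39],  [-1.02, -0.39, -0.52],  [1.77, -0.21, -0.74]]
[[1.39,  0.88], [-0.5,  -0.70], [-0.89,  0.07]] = y@[[-0.09, 0.27], [0.32, 0.58], [0.9, 0.38]]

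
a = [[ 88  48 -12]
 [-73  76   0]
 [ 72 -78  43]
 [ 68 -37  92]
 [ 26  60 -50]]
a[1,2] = 0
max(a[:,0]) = 88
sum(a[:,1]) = 69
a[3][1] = -37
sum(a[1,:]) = 3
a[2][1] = -78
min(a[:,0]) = -73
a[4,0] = 26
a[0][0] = 88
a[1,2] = 0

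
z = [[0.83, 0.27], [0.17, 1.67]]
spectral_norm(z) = 1.73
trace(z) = 2.50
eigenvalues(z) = [0.78, 1.72]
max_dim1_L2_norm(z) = 1.68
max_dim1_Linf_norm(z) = 1.67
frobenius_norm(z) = 1.89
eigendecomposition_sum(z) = [[0.74, -0.22], [-0.14, 0.04]] + [[0.09, 0.49], [0.31, 1.63]]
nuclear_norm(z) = 2.50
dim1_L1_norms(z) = [1.1, 1.84]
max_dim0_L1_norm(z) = 1.94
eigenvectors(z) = [[-0.98,-0.29],[0.19,-0.96]]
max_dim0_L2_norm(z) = 1.69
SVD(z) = [[0.26, 0.97], [0.97, -0.26]] @ diag([1.7251303839648682, 0.7768688166744924]) @ [[0.22, 0.98], [0.98, -0.22]]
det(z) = 1.34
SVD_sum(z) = [[0.10,0.43], [0.37,1.63]] + [[0.73,  -0.16], [-0.2,  0.04]]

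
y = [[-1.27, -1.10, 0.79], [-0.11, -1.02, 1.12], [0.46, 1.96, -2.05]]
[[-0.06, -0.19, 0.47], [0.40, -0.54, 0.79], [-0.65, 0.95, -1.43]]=y @ [[0.36,-0.24,0.17], [-0.24,0.24,-0.29], [0.17,-0.29,0.46]]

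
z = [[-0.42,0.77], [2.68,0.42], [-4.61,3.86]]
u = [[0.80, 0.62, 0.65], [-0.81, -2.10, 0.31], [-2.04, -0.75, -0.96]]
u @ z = [[-1.67,3.39], [-6.72,-0.31], [3.27,-5.59]]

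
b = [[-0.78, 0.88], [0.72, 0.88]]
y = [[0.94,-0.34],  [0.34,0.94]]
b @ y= [[-0.43, 1.09],  [0.98, 0.58]]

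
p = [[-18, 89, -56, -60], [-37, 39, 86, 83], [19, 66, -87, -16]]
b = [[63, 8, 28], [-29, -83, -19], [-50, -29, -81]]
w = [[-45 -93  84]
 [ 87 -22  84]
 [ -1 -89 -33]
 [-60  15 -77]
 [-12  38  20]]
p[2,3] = -16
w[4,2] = 20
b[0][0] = 63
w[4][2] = 20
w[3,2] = -77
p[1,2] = 86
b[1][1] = -83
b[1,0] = -29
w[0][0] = -45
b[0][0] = 63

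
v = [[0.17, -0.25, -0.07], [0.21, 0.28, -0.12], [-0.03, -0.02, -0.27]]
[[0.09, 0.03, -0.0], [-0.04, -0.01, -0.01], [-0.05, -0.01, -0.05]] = v@[[0.23, 0.08, 0.06], [-0.24, -0.09, -0.01], [0.18, 0.02, 0.19]]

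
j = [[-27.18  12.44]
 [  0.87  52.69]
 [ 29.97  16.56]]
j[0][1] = 12.44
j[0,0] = -27.18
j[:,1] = [12.44, 52.69, 16.56]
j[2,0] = 29.97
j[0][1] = 12.44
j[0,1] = 12.44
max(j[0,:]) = 12.44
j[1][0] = 0.87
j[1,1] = 52.69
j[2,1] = 16.56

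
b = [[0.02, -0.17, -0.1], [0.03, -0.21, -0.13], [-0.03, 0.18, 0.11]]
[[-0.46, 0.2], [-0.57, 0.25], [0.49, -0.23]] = b @ [[0.57,2.07],[1.71,-1.50],[1.78,0.95]]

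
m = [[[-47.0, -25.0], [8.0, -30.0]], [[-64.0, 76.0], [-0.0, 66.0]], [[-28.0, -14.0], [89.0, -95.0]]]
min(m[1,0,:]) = -64.0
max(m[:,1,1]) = 66.0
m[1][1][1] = 66.0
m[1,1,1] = 66.0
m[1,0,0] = -64.0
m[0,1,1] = -30.0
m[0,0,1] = -25.0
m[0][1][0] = 8.0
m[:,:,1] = [[-25.0, -30.0], [76.0, 66.0], [-14.0, -95.0]]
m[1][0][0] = -64.0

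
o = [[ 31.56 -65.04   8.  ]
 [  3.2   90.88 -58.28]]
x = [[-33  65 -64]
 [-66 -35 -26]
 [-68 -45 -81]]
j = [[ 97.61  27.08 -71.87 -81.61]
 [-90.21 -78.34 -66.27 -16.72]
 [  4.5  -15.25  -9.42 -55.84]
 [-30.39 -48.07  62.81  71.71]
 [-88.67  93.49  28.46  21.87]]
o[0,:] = [31.56, -65.04, 8.0]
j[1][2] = -66.27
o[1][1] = 90.88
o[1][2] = -58.28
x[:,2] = [-64, -26, -81]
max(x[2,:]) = -45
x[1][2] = -26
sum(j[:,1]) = -21.090000000000018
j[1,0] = -90.21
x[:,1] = [65, -35, -45]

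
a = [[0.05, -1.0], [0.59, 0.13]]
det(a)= 0.597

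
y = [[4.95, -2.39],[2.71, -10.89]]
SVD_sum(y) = [[1.43, -3.74], [3.97, -10.41]] + [[3.52, 1.35], [-1.26, -0.48]]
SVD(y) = [[0.34,0.94], [0.94,-0.34]] @ diag([11.836127460523873, 4.007104532980485]) @ [[0.36, -0.93], [0.93, 0.36]]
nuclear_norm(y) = 15.84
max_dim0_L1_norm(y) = 13.28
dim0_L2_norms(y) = [5.64, 11.15]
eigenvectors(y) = [[0.98, 0.15], [0.17, 0.99]]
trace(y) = -5.94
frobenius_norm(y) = 12.50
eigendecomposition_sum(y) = [[4.66, -0.72], [0.82, -0.13]] + [[0.29, -1.67],[1.89, -10.76]]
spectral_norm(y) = 11.84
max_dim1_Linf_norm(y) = 10.89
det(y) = -47.43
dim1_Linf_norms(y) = [4.95, 10.89]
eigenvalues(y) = [4.53, -10.47]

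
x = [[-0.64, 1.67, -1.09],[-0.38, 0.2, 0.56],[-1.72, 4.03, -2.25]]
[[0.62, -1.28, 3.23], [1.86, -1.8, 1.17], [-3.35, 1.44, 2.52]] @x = [[-5.47, 13.80, -8.66], [-2.52, 7.46, -5.67], [-2.74, 4.85, -1.21]]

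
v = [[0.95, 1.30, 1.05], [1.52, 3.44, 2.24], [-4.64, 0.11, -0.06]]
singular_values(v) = [5.49, 3.77, 0.15]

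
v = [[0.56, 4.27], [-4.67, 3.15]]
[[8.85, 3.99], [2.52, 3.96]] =v@ [[0.79, -0.2], [1.97, 0.96]]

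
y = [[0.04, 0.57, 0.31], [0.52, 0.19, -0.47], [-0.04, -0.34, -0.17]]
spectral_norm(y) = 0.76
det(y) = 0.00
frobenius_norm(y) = 1.05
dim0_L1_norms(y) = [0.6, 1.1, 0.95]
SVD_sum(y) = [[-0.07, 0.5, 0.39], [0.02, -0.15, -0.12], [0.04, -0.29, -0.22]] + [[0.11, 0.07, -0.08], [0.50, 0.34, -0.35], [-0.08, -0.05, 0.05]] + [[-0.00, 0.00, -0.0], [-0.00, 0.0, -0.00], [-0.00, 0.0, -0.0]]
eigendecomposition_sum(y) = [[0.23, 0.29, -0.07], [0.35, 0.45, -0.11], [-0.14, -0.18, 0.05]] + [[-0.0, -0.0, -0.0],[0.00, 0.00, 0.00],[-0.00, -0.0, -0.0]] + [[-0.19, 0.28, 0.39], [0.17, -0.26, -0.36], [0.1, -0.16, -0.22]]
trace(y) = 0.06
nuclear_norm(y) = 1.48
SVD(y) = [[0.84, 0.21, 0.51], [-0.26, 0.97, 0.02], [-0.48, -0.15, 0.86]] @ diag([0.7559157099286886, 0.7243537216752547, 0.001767873924803262]) @ [[-0.11, 0.78, 0.61],[0.71, 0.49, -0.50],[-0.69, 0.38, -0.61]]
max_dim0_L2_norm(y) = 0.69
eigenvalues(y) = [0.72, -0.0, -0.66]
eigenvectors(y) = [[-0.52, -0.69, -0.68], [-0.79, 0.38, 0.63], [0.33, -0.61, 0.38]]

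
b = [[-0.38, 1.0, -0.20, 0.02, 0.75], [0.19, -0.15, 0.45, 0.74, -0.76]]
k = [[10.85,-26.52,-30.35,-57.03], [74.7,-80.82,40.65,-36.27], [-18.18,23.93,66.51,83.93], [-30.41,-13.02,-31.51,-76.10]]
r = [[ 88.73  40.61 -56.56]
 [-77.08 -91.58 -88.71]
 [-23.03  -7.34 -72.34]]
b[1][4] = -0.755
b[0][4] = 0.749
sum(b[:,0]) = -0.187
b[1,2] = 0.448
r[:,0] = [88.73, -77.08, -23.03]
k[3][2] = -31.51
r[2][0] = -23.03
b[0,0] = -0.379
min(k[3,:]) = -76.1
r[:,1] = [40.61, -91.58, -7.34]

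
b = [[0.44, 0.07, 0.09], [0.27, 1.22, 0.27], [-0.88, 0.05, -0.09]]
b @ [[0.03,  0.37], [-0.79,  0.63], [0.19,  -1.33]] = [[-0.03, 0.09], [-0.90, 0.51], [-0.08, -0.17]]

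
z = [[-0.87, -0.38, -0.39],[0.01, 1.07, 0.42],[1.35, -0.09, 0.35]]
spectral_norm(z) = 1.72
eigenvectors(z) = [[0.46, 0.24, 0.10], [0.25, 0.36, -0.9], [-0.85, -0.9, 0.42]]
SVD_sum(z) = [[-0.92, -0.24, -0.36], [0.37, 0.1, 0.14], [1.2, 0.32, 0.46]] + [[0.05, -0.14, -0.04], [-0.36, 0.97, 0.27], [0.15, -0.41, -0.11]] + [[-0.0, -0.00, 0.0], [-0.00, -0.0, 0.00], [-0.0, -0.00, 0.0]]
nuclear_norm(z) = 2.90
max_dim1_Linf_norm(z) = 1.35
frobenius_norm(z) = 2.08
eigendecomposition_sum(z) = [[-0.78, -0.23, -0.30], [-0.42, -0.12, -0.16], [1.45, 0.42, 0.55]] + [[-0.03, -0.01, -0.02],[-0.05, -0.02, -0.03],[0.13, 0.05, 0.09]] + [[-0.05, -0.14, -0.07], [0.48, 1.21, 0.61], [-0.22, -0.57, -0.29]]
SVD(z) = [[-0.59, 0.13, 0.80], [0.24, -0.91, 0.32], [0.77, 0.38, 0.51]] @ diag([1.71835943131553, 1.1726552596780797, 0.004528438837495636]) @ [[0.91, 0.24, 0.35], [0.34, -0.91, -0.26], [-0.26, -0.35, 0.90]]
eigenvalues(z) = [-0.35, 0.03, 0.87]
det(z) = -0.01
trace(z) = 0.55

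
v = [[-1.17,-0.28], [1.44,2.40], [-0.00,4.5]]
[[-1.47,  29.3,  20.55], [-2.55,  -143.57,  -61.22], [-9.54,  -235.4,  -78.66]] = v @ [[1.76,-12.52,-13.38], [-2.12,-52.31,-17.48]]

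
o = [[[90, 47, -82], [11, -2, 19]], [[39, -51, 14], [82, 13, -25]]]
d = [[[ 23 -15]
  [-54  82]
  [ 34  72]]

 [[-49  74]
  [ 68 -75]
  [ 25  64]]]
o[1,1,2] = -25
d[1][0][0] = -49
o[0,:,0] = [90, 11]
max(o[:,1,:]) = 82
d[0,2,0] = 34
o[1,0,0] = 39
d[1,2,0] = 25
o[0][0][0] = 90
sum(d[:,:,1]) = 202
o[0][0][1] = 47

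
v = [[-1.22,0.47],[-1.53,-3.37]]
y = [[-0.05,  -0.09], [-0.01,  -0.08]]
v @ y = [[0.06, 0.07], [0.11, 0.41]]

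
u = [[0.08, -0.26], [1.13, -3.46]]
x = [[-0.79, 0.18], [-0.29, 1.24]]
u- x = [[0.87, -0.44], [1.42, -4.7]]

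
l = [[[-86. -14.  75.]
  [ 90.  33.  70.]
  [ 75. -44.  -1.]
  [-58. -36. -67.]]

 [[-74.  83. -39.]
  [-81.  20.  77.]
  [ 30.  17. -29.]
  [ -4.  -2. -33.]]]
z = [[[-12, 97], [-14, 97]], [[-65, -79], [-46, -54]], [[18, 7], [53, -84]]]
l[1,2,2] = -29.0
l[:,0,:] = [[-86.0, -14.0, 75.0], [-74.0, 83.0, -39.0]]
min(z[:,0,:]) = -79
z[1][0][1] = -79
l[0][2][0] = 75.0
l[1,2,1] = 17.0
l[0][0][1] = -14.0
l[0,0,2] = 75.0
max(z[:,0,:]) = 97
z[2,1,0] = 53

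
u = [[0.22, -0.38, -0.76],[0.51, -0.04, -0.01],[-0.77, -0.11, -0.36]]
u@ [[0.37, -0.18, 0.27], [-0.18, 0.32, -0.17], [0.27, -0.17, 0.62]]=[[-0.06, -0.03, -0.35], [0.19, -0.1, 0.14], [-0.36, 0.16, -0.41]]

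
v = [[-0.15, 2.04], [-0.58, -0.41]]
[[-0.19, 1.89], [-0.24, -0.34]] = v @ [[0.45,-0.06], [-0.06,0.92]]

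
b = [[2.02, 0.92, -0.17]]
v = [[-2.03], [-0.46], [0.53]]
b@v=[[-4.61]]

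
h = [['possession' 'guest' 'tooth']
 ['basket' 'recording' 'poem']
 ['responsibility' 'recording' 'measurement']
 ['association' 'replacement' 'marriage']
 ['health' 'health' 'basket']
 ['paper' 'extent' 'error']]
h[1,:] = ['basket', 'recording', 'poem']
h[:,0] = ['possession', 'basket', 'responsibility', 'association', 'health', 'paper']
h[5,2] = 'error'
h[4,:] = ['health', 'health', 'basket']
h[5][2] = 'error'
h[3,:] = ['association', 'replacement', 'marriage']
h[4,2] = 'basket'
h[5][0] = 'paper'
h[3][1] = 'replacement'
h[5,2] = 'error'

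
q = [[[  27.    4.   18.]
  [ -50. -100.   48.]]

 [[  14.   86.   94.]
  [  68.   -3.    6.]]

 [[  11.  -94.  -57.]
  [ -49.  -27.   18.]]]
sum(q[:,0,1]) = -4.0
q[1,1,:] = [68.0, -3.0, 6.0]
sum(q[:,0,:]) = 103.0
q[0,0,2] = 18.0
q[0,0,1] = 4.0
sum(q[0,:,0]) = -23.0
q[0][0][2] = 18.0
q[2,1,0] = -49.0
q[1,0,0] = 14.0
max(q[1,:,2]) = 94.0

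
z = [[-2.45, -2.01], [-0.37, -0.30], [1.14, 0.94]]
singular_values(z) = [3.53, 0.0]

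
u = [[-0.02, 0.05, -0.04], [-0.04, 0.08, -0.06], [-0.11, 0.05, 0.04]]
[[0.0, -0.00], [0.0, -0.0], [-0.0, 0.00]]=u @ [[0.04, -0.01], [0.07, -0.02], [0.02, -0.0]]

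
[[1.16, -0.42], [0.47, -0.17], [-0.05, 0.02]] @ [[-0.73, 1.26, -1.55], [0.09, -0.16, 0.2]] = [[-0.88, 1.53, -1.88], [-0.36, 0.62, -0.76], [0.04, -0.07, 0.08]]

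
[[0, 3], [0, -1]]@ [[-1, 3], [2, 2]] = [[6, 6], [-2, -2]]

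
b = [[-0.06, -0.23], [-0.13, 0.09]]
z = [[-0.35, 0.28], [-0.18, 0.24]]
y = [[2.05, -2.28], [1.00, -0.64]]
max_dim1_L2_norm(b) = 0.24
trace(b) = 0.03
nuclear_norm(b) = 0.39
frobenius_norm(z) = 0.54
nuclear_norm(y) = 3.57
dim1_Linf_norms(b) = [0.23, 0.13]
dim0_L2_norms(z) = [0.39, 0.37]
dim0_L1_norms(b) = [0.19, 0.32]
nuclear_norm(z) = 0.60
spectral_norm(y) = 3.27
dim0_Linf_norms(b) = [0.13, 0.23]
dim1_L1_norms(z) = [0.63, 0.42]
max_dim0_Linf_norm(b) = 0.23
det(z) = -0.03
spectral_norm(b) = 0.25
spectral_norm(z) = 0.54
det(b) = -0.04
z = b @ y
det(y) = 0.97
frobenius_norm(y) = 3.29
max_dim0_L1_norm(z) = 0.53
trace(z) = -0.11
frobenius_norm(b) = 0.29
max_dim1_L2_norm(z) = 0.45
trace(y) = 1.41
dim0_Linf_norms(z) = [0.35, 0.28]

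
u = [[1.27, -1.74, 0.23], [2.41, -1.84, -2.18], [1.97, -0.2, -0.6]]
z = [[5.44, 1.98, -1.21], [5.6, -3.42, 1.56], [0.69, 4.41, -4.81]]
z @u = [[9.3, -12.87, -2.34], [1.94, -3.76, 7.81], [2.03, -8.35, -6.57]]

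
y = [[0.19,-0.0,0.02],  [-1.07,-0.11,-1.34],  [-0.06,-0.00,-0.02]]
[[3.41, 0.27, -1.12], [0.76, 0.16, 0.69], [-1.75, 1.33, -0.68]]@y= [[0.43, -0.03, -0.27],[-0.07, -0.02, -0.21],[-1.71, -0.15, -1.80]]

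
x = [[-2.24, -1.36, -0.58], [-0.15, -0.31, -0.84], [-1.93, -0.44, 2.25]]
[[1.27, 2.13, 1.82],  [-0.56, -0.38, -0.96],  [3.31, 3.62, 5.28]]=x@ [[-0.16, -1.26, -1.26], [-1.14, 0.26, 0.18], [1.11, 0.58, 1.30]]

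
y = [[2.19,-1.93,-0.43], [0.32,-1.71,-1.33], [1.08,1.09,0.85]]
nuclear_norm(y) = 5.90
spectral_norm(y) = 3.46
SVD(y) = [[-0.8, 0.48, -0.37], [-0.57, -0.42, 0.7], [0.18, 0.77, 0.61]] @ diag([3.4649769026822153, 2.114186297180654, 0.32008024726983525]) @ [[-0.50, 0.78, 0.36], [0.82, 0.31, 0.48], [0.27, 0.54, -0.80]]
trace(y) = 1.33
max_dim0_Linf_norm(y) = 2.19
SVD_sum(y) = [[1.39, -2.17, -1.01], [1.0, -1.56, -0.72], [-0.31, 0.49, 0.23]] + [[0.83,0.31,0.48], [-0.74,-0.27,-0.43], [1.34,0.5,0.78]] + [[-0.03, -0.06, 0.09],[0.06, 0.12, -0.18],[0.05, 0.11, -0.16]]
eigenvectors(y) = [[-0.82+0.00j, -0.31+0.19j, (-0.31-0.19j)],[(0.12+0j), (-0.49+0.41j), (-0.49-0.41j)],[(-0.56+0j), (0.68+0j), (0.68-0j)]]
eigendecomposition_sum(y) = [[1.88+0.00j,-0.86+0.00j,0.25-0.00j], [(-0.29+0j),(0.13+0j),(-0.04+0j)], [(1.29+0j),-0.59+0.00j,(0.17-0j)]] + [[(0.15+0.15j), -0.53-0.02j, -0.34-0.22j], [(0.3+0.21j), -0.92+0.12j, -0.65-0.28j], [(-0.1-0.38j), 0.84+0.54j, 0.34+0.68j]] + [[(0.15-0.15j), -0.53+0.02j, -0.34+0.22j],[(0.3-0.21j), (-0.92-0.12j), -0.65+0.28j],[(-0.1+0.38j), (0.84-0.54j), (0.34-0.68j)]]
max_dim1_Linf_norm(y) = 2.19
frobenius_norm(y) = 4.07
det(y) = 2.34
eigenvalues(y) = [(2.19+0j), (-0.43+0.94j), (-0.43-0.94j)]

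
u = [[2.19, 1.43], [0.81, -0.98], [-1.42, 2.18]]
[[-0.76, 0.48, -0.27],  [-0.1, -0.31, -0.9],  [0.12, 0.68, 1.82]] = u @ [[-0.27,0.01,-0.47], [-0.12,0.32,0.53]]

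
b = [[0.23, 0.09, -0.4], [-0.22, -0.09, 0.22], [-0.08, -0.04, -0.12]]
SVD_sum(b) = [[0.25,0.10,-0.38], [-0.17,-0.07,0.26], [0.02,0.01,-0.04]] + [[-0.02,-0.01,-0.02], [-0.05,-0.02,-0.04], [-0.11,-0.05,-0.08]] + [[-0.0, 0.00, -0.0], [-0.0, 0.00, -0.00], [0.0, -0.0, 0.00]]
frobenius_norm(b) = 0.59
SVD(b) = [[-0.83, -0.19, -0.53], [0.56, -0.41, -0.72], [-0.08, -0.89, 0.45]] @ diag([0.5680728705077996, 0.15997558858606892, 0.0010123485414672783]) @ [[-0.54, -0.21, 0.81], [0.74, 0.35, 0.58], [0.41, -0.91, 0.03]]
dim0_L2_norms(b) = [0.33, 0.13, 0.47]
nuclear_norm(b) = 0.73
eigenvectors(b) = [[0.76,  -0.69,  0.41], [-0.64,  0.06,  -0.91], [-0.11,  -0.72,  0.03]]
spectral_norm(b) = 0.57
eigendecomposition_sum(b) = [[0.27, 0.11, -0.25], [-0.23, -0.1, 0.21], [-0.04, -0.02, 0.04]] + [[-0.04, -0.02, -0.15], [0.00, 0.00, 0.01], [-0.04, -0.02, -0.16]] + [[-0.0,-0.0,0.00],[0.0,0.00,-0.0],[-0.00,-0.00,0.0]]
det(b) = -0.00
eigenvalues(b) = [0.21, -0.19, 0.0]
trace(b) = 0.02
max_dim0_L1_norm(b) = 0.74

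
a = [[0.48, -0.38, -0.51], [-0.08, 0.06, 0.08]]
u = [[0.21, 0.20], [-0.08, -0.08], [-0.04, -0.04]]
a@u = [[0.15,0.15], [-0.02,-0.02]]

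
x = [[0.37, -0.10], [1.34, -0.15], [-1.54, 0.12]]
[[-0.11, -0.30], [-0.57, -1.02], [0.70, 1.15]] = x@[[-0.51, -0.72],[-0.75, 0.37]]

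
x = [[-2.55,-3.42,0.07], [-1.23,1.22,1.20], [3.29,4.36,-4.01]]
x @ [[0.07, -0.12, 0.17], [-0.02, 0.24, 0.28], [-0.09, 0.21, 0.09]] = [[-0.12, -0.5, -1.38], [-0.22, 0.69, 0.24], [0.5, -0.19, 1.42]]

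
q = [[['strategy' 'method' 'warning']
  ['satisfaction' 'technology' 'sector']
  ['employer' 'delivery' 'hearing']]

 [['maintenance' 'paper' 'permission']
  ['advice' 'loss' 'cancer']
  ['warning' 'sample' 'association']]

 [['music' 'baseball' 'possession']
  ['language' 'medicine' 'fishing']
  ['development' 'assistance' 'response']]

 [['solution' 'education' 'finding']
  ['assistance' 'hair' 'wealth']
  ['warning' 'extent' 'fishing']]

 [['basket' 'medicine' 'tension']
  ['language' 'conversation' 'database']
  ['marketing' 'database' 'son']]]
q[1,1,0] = 'advice'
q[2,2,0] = 'development'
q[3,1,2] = 'wealth'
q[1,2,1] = 'sample'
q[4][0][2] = 'tension'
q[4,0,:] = ['basket', 'medicine', 'tension']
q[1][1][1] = 'loss'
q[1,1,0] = 'advice'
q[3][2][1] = 'extent'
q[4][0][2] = 'tension'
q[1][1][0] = 'advice'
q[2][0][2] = 'possession'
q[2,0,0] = 'music'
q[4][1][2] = 'database'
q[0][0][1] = 'method'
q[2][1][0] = 'language'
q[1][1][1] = 'loss'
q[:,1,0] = ['satisfaction', 'advice', 'language', 'assistance', 'language']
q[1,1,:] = ['advice', 'loss', 'cancer']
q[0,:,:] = [['strategy', 'method', 'warning'], ['satisfaction', 'technology', 'sector'], ['employer', 'delivery', 'hearing']]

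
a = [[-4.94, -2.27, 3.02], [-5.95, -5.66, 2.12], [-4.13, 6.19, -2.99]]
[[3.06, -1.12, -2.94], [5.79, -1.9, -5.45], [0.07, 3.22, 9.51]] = a@[[-0.58, -0.09, -0.29],[-0.54, 0.33, 1.01],[-0.34, -0.27, -0.69]]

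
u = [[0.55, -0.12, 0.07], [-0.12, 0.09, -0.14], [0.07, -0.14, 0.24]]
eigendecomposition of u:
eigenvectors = [[0.92, -0.38, 0.13], [-0.29, -0.39, 0.87], [0.28, 0.84, 0.47]]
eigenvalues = [0.61, 0.27, -0.0]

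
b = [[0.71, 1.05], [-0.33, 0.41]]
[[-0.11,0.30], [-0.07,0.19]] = b@[[0.04, -0.13], [-0.13, 0.37]]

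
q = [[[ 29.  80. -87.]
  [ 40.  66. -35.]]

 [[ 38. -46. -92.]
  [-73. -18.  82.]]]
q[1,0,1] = -46.0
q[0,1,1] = 66.0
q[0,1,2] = -35.0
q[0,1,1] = 66.0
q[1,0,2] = -92.0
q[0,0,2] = -87.0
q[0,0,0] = 29.0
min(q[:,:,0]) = -73.0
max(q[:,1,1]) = 66.0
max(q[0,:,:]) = 80.0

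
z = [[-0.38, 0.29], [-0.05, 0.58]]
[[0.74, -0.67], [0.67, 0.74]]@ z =[[-0.25, -0.17], [-0.29, 0.62]]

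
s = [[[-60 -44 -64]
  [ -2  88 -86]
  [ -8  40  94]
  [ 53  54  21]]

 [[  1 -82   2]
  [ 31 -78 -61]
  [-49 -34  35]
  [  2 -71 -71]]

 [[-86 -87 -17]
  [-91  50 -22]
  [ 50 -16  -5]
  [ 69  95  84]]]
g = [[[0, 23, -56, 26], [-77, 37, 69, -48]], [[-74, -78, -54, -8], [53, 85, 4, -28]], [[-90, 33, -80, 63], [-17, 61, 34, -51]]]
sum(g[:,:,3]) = -46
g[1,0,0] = -74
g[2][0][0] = -90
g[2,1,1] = 61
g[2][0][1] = 33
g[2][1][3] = -51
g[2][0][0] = -90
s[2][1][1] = 50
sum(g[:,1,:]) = 122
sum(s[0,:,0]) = -17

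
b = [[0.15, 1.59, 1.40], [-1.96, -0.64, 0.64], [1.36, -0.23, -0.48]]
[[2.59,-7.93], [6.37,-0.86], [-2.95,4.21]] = b @ [[-0.92, 2.25], [-2.43, -5.36], [4.71, 0.18]]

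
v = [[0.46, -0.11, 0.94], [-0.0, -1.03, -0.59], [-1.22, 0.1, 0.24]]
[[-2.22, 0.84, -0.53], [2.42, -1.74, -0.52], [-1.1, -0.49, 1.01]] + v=[[-1.76, 0.73, 0.41], [2.42, -2.77, -1.11], [-2.32, -0.39, 1.25]]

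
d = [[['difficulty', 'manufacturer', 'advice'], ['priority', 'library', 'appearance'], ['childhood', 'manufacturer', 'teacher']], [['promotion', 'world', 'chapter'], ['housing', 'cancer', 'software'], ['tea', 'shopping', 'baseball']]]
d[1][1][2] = 'software'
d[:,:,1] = [['manufacturer', 'library', 'manufacturer'], ['world', 'cancer', 'shopping']]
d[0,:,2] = ['advice', 'appearance', 'teacher']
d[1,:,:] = [['promotion', 'world', 'chapter'], ['housing', 'cancer', 'software'], ['tea', 'shopping', 'baseball']]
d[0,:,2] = ['advice', 'appearance', 'teacher']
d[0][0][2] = 'advice'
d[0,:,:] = [['difficulty', 'manufacturer', 'advice'], ['priority', 'library', 'appearance'], ['childhood', 'manufacturer', 'teacher']]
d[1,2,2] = 'baseball'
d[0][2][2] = 'teacher'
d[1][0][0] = 'promotion'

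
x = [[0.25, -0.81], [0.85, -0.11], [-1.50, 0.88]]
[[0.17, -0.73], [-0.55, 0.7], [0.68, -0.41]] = x @ [[-0.70, 0.98], [-0.42, 1.2]]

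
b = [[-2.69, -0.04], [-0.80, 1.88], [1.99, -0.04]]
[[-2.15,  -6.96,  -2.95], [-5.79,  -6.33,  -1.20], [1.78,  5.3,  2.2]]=b @ [[0.84, 2.62, 1.1], [-2.72, -2.25, -0.17]]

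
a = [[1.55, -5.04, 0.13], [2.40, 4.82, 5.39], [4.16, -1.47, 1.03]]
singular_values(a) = [8.24, 5.96, 1.7]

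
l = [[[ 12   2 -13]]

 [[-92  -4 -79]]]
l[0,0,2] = -13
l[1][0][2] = -79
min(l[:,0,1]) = -4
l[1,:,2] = [-79]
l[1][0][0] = -92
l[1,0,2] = -79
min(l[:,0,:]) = -92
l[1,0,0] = -92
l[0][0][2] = -13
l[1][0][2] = -79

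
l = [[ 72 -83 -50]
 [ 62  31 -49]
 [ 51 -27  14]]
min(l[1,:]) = -49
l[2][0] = 51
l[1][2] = -49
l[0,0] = 72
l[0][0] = 72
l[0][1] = -83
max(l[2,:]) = 51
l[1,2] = -49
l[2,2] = 14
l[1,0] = 62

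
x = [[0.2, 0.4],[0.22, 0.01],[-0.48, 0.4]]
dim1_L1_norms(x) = [0.6, 0.23, 0.88]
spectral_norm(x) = 0.66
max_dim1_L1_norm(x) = 0.88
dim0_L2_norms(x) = [0.56, 0.57]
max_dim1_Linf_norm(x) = 0.48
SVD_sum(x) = [[-0.10, 0.1],[0.1, -0.1],[-0.44, 0.44]] + [[0.3, 0.30], [0.12, 0.11], [-0.04, -0.04]]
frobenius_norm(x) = 0.80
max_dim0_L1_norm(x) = 0.9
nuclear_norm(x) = 1.11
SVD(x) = [[0.22, 0.93], [-0.23, 0.36], [0.95, -0.13]] @ diag([0.6551732014786513, 0.4578734279953519]) @ [[-0.71, 0.71], [0.71, 0.71]]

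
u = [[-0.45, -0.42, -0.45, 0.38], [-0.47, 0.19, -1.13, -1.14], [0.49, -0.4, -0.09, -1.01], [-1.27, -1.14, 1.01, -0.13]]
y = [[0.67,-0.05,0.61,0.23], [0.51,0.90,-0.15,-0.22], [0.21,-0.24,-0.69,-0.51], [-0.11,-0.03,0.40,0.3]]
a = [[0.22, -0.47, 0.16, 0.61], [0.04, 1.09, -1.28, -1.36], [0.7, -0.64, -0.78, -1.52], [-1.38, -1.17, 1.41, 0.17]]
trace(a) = 0.70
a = u + y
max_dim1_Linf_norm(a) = 1.52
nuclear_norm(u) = 5.50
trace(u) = -0.48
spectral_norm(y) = 1.21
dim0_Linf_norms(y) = [0.67, 0.9, 0.69, 0.51]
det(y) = -0.01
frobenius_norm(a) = 3.80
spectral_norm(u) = 2.09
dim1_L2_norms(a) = [0.82, 2.16, 1.95, 2.3]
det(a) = -1.24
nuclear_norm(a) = 6.29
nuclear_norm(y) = 2.98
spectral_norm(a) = 3.16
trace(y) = 1.18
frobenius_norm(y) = 1.77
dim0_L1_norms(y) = [1.5, 1.22, 1.85, 1.26]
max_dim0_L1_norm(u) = 2.68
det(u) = -2.23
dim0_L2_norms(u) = [1.51, 1.29, 1.58, 1.58]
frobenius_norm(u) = 2.99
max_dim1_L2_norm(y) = 1.07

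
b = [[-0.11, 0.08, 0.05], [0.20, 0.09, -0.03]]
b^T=[[-0.11,0.2], [0.08,0.09], [0.05,-0.03]]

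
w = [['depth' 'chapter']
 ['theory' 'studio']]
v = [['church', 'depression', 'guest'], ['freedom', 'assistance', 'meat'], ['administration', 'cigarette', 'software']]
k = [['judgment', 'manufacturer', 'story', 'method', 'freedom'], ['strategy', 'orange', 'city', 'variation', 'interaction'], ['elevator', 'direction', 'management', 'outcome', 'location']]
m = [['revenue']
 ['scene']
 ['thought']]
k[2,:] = ['elevator', 'direction', 'management', 'outcome', 'location']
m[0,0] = 'revenue'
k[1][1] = 'orange'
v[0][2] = 'guest'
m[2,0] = 'thought'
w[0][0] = 'depth'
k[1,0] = 'strategy'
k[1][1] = 'orange'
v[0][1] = 'depression'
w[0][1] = 'chapter'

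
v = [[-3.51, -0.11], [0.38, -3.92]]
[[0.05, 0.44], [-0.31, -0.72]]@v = [[-0.01, -1.73], [0.81, 2.86]]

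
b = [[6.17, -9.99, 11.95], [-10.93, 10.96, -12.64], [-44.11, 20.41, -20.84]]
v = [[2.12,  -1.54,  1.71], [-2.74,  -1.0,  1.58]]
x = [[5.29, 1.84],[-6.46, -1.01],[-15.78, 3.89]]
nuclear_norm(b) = 69.32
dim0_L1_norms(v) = [4.86, 2.54, 3.29]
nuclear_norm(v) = 6.43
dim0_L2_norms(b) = [45.86, 25.23, 27.15]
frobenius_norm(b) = 58.96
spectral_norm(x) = 18.04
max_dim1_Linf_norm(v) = 2.74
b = x @ v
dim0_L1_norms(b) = [61.21, 41.36, 45.43]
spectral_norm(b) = 57.83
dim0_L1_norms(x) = [27.53, 6.74]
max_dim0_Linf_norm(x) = 15.78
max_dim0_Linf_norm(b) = 44.11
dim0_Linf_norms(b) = [44.11, 20.41, 20.84]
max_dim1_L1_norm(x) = 19.67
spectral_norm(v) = 3.48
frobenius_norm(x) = 18.39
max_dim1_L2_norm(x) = 16.25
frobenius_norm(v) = 4.56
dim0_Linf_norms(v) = [2.74, 1.54, 1.71]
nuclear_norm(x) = 21.63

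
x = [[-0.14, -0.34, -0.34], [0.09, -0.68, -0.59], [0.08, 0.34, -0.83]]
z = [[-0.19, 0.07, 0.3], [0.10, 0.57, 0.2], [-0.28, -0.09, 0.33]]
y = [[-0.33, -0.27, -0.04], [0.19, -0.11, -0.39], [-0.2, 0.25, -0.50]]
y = x + z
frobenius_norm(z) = 0.84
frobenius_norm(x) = 1.37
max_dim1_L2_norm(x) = 0.9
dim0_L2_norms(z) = [0.35, 0.58, 0.49]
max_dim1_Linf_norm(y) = 0.5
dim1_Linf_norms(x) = [0.34, 0.68, 0.83]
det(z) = -0.00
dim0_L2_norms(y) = [0.43, 0.38, 0.64]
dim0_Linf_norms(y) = [0.33, 0.27, 0.5]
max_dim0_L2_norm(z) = 0.58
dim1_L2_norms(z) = [0.36, 0.61, 0.44]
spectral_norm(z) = 0.64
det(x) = -0.15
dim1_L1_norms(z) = [0.56, 0.87, 0.7]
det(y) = -0.10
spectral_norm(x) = 1.12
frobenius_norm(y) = 0.86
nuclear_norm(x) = 2.06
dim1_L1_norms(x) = [0.82, 1.36, 1.25]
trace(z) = 0.71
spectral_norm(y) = 0.65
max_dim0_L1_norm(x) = 1.76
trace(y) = -0.94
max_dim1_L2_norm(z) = 0.61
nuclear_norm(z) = 1.18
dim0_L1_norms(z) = [0.57, 0.73, 0.83]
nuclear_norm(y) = 1.43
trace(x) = -1.65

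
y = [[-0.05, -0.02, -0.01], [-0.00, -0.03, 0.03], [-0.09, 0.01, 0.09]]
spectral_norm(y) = 0.13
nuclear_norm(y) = 0.22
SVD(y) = [[-0.23, 0.94, -0.26], [-0.15, -0.3, -0.94], [-0.96, -0.18, 0.21]] @ diag([0.1322389587308328, 0.047608662108543726, 0.03669159421474629]) @ [[0.74, -0.0, -0.67], [-0.65, -0.24, -0.72], [-0.16, 0.97, -0.18]]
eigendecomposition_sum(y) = [[0.01-0.00j, -0.00-0.00j, -0.01+0.00j], [(-0.01+0j), 0.00+0.00j, 0.02-0.00j], [-0.05+0.00j, (0.02+0j), 0.09-0.00j]] + [[(-0.03-0.01j),(-0.01-0.03j),(-0+0.01j)], [(0.01+0.03j),(-0.02+0.02j),-0j], [(-0.02-0.01j),-0.00-0.02j,(-0+0j)]] + [[(-0.03+0.01j),(-0.01+0.03j),-0.00-0.01j], [(0.01-0.03j),(-0.02-0.02j),0.00+0.00j], [-0.02+0.01j,(-0+0.02j),-0.00-0.00j]]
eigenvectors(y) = [[(0.09+0j),(0.64+0j),(0.64-0j)], [(-0.22+0j),-0.36-0.51j,(-0.36+0.51j)], [(-0.97+0j),(0.44+0.09j),0.44-0.09j]]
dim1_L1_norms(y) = [0.08, 0.06, 0.19]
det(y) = 0.00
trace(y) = 0.01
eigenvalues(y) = [(0.1+0j), (-0.05+0.01j), (-0.05-0.01j)]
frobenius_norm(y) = 0.15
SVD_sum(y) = [[-0.02, 0.0, 0.02], [-0.01, 0.00, 0.01], [-0.09, 0.00, 0.09]] + [[-0.03, -0.01, -0.03], [0.01, 0.00, 0.01], [0.01, 0.0, 0.01]] + [[0.00, -0.01, 0.0], [0.01, -0.03, 0.01], [-0.0, 0.01, -0.0]]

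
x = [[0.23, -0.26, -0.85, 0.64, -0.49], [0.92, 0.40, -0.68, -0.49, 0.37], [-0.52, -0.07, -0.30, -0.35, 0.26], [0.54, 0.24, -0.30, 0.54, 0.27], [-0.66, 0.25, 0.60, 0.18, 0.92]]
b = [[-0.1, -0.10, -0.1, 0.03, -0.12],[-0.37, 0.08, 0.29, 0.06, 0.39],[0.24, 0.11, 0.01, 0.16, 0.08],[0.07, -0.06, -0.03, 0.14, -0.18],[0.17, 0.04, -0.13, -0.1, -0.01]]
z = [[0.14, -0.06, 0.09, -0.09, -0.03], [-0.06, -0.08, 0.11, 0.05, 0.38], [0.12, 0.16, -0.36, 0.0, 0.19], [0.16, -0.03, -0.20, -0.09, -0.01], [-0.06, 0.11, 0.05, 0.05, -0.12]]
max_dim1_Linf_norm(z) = 0.38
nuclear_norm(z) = 1.31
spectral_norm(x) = 1.81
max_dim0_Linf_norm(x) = 0.92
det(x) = -0.01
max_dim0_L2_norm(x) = 1.38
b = z @ x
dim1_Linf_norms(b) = [0.12, 0.39, 0.24, 0.18, 0.17]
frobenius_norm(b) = 0.81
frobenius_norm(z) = 0.72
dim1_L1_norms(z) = [0.41, 0.68, 0.83, 0.49, 0.39]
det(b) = -0.00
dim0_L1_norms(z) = [0.54, 0.44, 0.81, 0.28, 0.73]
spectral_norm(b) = 0.67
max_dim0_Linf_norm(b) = 0.39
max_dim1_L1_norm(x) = 2.86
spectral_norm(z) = 0.51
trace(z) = -0.51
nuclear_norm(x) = 4.82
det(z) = 0.00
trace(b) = 0.12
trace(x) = 1.79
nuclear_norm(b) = 1.36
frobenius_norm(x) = 2.54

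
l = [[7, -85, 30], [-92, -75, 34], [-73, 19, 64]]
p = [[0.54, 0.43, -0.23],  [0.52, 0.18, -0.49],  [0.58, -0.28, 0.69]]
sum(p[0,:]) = 0.743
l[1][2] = 34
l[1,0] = -92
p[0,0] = 0.541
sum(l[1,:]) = -133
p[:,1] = [0.433, 0.181, -0.275]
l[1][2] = 34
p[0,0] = 0.541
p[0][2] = -0.231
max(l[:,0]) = 7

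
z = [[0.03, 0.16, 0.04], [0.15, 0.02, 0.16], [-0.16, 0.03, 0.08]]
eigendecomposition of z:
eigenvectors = [[(-0.51+0j),(0.27+0.5j),(0.27-0.5j)], [(0.75+0j),0.02+0.56j,0.02-0.56j], [-0.42+0.00j,(-0.6+0j),-0.60-0.00j]]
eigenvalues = [(-0.17+0j), (0.15+0.11j), (0.15-0.11j)]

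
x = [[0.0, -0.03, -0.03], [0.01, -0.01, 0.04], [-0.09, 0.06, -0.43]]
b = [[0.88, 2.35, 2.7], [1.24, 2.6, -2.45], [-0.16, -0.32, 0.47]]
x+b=[[0.88, 2.32, 2.67], [1.25, 2.59, -2.41], [-0.25, -0.26, 0.04]]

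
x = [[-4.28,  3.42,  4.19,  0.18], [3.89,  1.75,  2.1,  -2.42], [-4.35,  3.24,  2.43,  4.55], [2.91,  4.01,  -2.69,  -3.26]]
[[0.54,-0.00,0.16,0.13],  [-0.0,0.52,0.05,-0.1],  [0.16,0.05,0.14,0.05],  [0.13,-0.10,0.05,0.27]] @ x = [[-2.63, 2.89, 2.3, 0.40], [1.51, 0.67, 1.48, -0.7], [-0.95, 1.29, 0.98, 0.38], [-0.38, 1.51, -0.27, -0.39]]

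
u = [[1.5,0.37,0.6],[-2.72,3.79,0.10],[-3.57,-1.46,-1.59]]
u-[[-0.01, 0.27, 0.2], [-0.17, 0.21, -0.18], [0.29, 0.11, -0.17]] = [[1.51, 0.1, 0.40], [-2.55, 3.58, 0.28], [-3.86, -1.57, -1.42]]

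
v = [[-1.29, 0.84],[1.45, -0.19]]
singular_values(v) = [2.07, 0.47]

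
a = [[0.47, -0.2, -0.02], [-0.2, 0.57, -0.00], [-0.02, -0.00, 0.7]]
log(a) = [[-0.84, -0.41, -0.04], [-0.41, -0.64, -0.01], [-0.04, -0.01, -0.36]]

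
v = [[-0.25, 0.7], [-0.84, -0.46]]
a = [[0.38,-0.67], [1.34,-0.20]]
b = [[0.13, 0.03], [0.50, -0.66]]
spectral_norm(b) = 0.83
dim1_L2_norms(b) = [0.13, 0.83]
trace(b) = -0.53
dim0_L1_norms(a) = [1.72, 0.87]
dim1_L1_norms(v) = [0.95, 1.3]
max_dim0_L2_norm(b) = 0.66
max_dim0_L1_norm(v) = 1.16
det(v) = 0.70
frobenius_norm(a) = 1.56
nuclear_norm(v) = 1.70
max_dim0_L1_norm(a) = 1.72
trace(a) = 0.18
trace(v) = -0.71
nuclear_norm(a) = 2.02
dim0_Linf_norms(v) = [0.84, 0.7]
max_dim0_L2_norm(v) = 0.88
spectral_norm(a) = 1.45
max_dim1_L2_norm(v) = 0.96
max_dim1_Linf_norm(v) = 0.84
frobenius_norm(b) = 0.84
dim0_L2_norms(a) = [1.39, 0.7]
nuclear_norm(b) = 0.95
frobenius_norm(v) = 1.21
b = a + v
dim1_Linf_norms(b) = [0.13, 0.66]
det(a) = 0.82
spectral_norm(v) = 0.97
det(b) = -0.10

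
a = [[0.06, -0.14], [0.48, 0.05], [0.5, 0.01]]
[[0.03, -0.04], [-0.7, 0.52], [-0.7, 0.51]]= a @ [[-1.38, 1.01], [-0.80, 0.74]]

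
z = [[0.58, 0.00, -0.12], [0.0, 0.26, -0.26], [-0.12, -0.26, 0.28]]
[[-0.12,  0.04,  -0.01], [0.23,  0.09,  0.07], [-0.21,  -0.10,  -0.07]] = z @[[-0.18,-0.03,-0.09],[1.06,-0.16,-0.1],[0.16,-0.51,-0.38]]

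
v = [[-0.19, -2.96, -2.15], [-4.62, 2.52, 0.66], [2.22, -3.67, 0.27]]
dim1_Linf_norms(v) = [2.96, 4.62, 3.67]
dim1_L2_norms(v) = [3.66, 5.3, 4.3]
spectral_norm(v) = 6.91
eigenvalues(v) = [(-3.04+0j), (2.82+1.7j), (2.82-1.7j)]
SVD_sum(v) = [[1.57, -1.71, -0.36],[-3.36, 3.66, 0.77],[2.75, -3.0, -0.63]] + [[-1.91, -1.48, -1.33], [-1.06, -0.82, -0.74], [-0.21, -0.16, -0.14]] + [[0.15, 0.23, -0.47], [-0.2, -0.31, 0.63], [-0.32, -0.52, 1.04]]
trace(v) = 2.60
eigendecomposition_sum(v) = [[(-1.7+0j), -1.44-0.00j, -0.82-0.00j], [(-1.37+0j), (-1.16-0j), -0.66-0.00j], [-0.38+0.00j, -0.32-0.00j, (-0.18-0j)]] + [[0.76+0.15j,(-0.76-0.26j),-0.67+0.25j], [(-1.63+1.26j),1.84-1.08j,(0.66-1.78j)], [1.30-2.55j,-1.68+2.45j,0.23+2.63j]] + [[(0.76-0.15j),(-0.76+0.26j),-0.67-0.25j], [(-1.63-1.26j),(1.84+1.08j),(0.66+1.78j)], [1.30+2.55j,(-1.68-2.45j),0.23-2.63j]]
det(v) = -33.04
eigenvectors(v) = [[-0.77+0.00j, -0.06-0.21j, -0.06+0.21j], [-0.62+0.00j, 0.52+0.24j, (0.52-0.24j)], [(-0.17+0j), -0.79+0.00j, -0.79-0.00j]]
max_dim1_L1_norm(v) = 7.8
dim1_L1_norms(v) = [5.3, 7.8, 6.16]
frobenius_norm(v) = 7.75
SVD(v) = [[0.34,0.87,-0.36], [-0.73,0.48,0.49], [0.6,0.09,0.8]] @ diag([6.907310388266337, 3.1666071592898386, 1.5107820156734302]) @ [[0.67, -0.73, -0.15], [-0.69, -0.54, -0.48], [-0.27, -0.43, 0.86]]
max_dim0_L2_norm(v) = 5.35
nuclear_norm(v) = 11.58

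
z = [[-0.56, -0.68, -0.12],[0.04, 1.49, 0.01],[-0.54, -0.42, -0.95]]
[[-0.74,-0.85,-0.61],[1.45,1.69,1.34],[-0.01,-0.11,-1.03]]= z @ [[0.26, 0.27, -0.17], [0.97, 1.13, 0.90], [-0.57, -0.54, 0.78]]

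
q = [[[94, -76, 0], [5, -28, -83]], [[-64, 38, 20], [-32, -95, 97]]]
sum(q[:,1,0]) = -27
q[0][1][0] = 5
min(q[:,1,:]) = -95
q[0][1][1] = -28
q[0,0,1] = -76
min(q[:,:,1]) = -95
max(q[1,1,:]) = 97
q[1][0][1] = 38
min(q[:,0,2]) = 0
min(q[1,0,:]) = -64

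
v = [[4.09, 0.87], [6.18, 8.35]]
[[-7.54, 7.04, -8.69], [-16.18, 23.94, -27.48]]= v @ [[-1.70, 1.32, -1.69], [-0.68, 1.89, -2.04]]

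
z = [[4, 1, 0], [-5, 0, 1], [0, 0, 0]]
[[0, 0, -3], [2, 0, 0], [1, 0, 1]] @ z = [[0, 0, 0], [8, 2, 0], [4, 1, 0]]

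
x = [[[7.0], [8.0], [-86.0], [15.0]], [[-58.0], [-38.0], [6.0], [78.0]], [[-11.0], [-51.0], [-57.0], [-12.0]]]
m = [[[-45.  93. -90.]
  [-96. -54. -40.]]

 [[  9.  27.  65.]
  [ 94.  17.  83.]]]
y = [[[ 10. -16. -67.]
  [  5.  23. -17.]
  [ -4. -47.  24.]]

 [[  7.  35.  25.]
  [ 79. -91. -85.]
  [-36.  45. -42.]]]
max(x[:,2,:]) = 6.0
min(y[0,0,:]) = -67.0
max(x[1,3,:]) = 78.0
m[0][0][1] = 93.0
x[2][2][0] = -57.0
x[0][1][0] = 8.0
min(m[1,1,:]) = 17.0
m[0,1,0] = -96.0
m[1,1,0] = 94.0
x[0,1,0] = 8.0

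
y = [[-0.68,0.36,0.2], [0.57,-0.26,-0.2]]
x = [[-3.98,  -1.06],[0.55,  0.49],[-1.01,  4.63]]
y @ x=[[2.7, 1.82], [-2.21, -1.66]]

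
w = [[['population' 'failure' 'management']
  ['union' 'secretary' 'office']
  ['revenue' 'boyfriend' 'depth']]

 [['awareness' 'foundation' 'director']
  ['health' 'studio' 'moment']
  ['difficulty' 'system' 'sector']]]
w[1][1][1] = 'studio'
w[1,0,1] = 'foundation'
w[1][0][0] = 'awareness'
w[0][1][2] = 'office'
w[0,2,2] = 'depth'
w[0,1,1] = 'secretary'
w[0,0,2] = 'management'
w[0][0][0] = 'population'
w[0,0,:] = ['population', 'failure', 'management']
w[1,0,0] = 'awareness'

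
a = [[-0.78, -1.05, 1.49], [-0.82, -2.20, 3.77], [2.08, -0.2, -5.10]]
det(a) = -6.12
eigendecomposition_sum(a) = [[-0.99, -0.15, 2.39], [-2.14, -0.32, 5.19], [1.91, 0.29, -4.64]] + [[-1.54, 1.06, 0.39],[-0.92, 0.63, 0.23],[-0.69, 0.48, 0.17]] + [[1.75,-1.96,-1.29], [2.24,-2.51,-1.65], [0.86,-0.96,-0.63]]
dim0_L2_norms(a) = [2.37, 2.45, 6.51]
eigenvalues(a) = [-5.95, -0.74, -1.39]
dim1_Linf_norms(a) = [1.49, 3.77, 5.1]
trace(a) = -8.08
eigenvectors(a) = [[-0.32,-0.80,0.59], [-0.71,-0.48,0.75], [0.63,-0.36,0.29]]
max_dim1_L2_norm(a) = 5.51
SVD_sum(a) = [[-0.59, -0.38, 1.7], [-1.35, -0.86, 3.88], [1.72, 1.09, -4.94]] + [[0.16, -0.59, -0.07],[0.38, -1.38, -0.17],[0.36, -1.29, -0.16]] + [[-0.35,-0.08,-0.14],[0.15,0.03,0.06],[-0.00,-0.00,-0.00]]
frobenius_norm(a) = 7.35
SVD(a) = [[-0.26, -0.30, 0.92], [-0.6, -0.7, -0.40], [0.76, -0.65, 0.0]] @ diag([7.041197526088537, 2.068247819816116, 0.4202241716400328]) @ [[0.32, 0.2, -0.92], [-0.27, 0.96, 0.12], [-0.91, -0.21, -0.36]]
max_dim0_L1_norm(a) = 10.36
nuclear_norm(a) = 9.53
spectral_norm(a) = 7.04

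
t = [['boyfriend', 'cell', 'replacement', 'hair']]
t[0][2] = 'replacement'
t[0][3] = 'hair'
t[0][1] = 'cell'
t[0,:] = ['boyfriend', 'cell', 'replacement', 'hair']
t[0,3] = 'hair'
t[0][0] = 'boyfriend'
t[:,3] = ['hair']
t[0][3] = 'hair'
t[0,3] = 'hair'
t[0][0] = 'boyfriend'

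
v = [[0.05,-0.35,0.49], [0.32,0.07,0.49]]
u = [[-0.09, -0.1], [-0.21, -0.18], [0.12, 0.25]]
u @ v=[[-0.04, 0.02, -0.09],[-0.07, 0.06, -0.19],[0.09, -0.02, 0.18]]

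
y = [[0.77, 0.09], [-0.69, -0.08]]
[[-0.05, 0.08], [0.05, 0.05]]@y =[[-0.09, -0.01], [0.0, 0.00]]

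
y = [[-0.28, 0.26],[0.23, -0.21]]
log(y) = [[-3.07+1.79j, (-2.89-1.65j)], [-2.56-1.46j, -3.84+1.35j]]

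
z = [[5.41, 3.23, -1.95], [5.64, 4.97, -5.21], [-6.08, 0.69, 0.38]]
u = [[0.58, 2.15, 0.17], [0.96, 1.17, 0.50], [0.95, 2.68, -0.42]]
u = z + [[-4.83, -1.08, 2.12],[-4.68, -3.80, 5.71],[7.03, 1.99, -0.80]]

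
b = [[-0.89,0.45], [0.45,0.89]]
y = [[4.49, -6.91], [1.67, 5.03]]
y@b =[[-7.11,-4.13], [0.78,5.23]]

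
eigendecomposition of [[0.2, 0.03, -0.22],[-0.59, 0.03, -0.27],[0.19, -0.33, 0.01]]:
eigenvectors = [[(-0.05-0.46j), -0.05+0.46j, (0.2+0j)], [(0.66+0j), 0.66-0.00j, 0.77+0.00j], [-0.53+0.26j, (-0.53-0.26j), (0.61+0j)]]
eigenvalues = [(0.29+0.3j), (0.29-0.3j), (-0.34+0j)]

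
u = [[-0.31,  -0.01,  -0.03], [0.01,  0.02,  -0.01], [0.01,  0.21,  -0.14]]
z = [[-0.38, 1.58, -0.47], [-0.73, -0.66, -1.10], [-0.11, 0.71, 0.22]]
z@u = [[0.13, -0.06, 0.06],[0.21, -0.24, 0.18],[0.04, 0.06, -0.03]]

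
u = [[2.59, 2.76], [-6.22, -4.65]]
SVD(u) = [[-0.43, 0.9],  [0.9, 0.43]] @ diag([8.618769728317455, 0.5944815978974108]) @ [[-0.78,-0.63], [-0.63,0.78]]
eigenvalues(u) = [(-1.03+2.02j), (-1.03-2.02j)]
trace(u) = -2.06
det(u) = 5.12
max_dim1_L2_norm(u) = 7.77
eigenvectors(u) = [[-0.48-0.27j, -0.48+0.27j], [(0.83+0j), 0.83-0.00j]]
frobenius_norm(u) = 8.64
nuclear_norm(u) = 9.21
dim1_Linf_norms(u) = [2.76, 6.22]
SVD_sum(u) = [[2.92, 2.34], [-6.06, -4.85]] + [[-0.33, 0.42], [-0.16, 0.20]]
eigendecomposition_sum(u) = [[(1.3+1.93j), 1.38+0.71j], [-3.11-1.59j, -2.33+0.08j]] + [[(1.29-1.93j), (1.38-0.71j)], [-3.11+1.59j, -2.32-0.08j]]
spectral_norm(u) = 8.62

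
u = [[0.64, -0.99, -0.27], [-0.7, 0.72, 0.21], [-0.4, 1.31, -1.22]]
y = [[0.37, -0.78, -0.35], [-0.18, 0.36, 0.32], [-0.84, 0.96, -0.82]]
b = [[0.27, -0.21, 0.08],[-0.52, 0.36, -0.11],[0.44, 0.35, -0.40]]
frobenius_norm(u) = 2.42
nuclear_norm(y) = 2.54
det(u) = 0.36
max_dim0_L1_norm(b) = 1.23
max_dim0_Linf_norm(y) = 0.96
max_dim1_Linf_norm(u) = 1.31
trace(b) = 0.23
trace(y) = -0.09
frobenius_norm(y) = 1.85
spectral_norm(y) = 1.64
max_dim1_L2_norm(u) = 1.83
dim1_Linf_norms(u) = [0.99, 0.72, 1.31]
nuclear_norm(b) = 1.42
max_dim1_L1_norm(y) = 2.62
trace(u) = 0.14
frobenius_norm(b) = 1.01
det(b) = -0.00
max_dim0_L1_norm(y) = 2.1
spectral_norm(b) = 0.76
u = b + y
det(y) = 0.06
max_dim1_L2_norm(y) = 1.52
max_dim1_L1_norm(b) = 1.19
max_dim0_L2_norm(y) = 1.29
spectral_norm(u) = 2.13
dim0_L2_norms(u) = [1.03, 1.79, 1.27]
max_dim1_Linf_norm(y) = 0.96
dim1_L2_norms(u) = [1.21, 1.03, 1.83]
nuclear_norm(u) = 3.42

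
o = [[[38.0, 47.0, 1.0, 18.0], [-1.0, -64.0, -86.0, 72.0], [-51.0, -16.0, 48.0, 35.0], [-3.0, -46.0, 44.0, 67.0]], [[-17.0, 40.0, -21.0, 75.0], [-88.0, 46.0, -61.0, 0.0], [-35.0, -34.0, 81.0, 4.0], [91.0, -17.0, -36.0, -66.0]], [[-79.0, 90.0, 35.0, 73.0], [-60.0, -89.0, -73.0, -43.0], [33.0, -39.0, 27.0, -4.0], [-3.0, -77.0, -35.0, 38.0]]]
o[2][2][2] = 27.0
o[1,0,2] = -21.0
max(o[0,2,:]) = 48.0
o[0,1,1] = -64.0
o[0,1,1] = -64.0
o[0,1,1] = -64.0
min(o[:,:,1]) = -89.0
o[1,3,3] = -66.0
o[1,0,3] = 75.0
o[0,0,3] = 18.0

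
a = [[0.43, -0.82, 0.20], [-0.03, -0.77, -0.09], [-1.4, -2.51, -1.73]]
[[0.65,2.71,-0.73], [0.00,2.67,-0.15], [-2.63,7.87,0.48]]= a@ [[0.53,-1.60,-1.95], [-0.18,-3.65,0.14], [1.35,2.04,1.10]]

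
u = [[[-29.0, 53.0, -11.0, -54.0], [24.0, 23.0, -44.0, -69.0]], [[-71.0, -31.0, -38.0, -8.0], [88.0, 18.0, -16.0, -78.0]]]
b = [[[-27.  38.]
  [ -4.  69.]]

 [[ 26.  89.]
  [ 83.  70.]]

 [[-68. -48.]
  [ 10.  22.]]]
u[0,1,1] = 23.0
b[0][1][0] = -4.0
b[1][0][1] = 89.0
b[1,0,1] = 89.0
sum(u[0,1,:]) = -66.0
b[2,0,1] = -48.0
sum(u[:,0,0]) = -100.0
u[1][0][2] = -38.0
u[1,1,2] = -16.0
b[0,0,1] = 38.0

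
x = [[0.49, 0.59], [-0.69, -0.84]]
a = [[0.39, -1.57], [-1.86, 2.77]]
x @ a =[[-0.91,0.86], [1.29,-1.24]]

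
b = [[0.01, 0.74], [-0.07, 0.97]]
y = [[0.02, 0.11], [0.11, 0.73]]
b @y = [[0.08, 0.54], [0.11, 0.70]]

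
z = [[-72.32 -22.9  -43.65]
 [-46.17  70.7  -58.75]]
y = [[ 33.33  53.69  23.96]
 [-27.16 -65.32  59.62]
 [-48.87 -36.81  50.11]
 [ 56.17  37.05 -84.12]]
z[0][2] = -43.65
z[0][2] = -43.65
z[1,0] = -46.17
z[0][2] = -43.65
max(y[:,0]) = 56.17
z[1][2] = -58.75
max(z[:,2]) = -43.65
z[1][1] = 70.7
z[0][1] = -22.9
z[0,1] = -22.9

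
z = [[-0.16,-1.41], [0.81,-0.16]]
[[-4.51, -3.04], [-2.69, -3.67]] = z @[[-2.63, -4.02], [3.50, 2.61]]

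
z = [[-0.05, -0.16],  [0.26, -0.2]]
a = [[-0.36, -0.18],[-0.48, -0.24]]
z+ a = [[-0.41, -0.34], [-0.22, -0.44]]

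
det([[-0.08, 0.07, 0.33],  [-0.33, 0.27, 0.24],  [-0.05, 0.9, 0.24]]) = -0.077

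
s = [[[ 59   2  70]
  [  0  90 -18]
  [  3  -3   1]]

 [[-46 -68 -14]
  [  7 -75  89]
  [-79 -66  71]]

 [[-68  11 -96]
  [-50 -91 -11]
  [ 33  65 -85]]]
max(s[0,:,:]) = 90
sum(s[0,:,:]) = 204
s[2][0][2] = -96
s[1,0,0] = -46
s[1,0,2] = -14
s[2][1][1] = -91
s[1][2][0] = -79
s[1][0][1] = -68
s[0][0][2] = 70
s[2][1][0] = -50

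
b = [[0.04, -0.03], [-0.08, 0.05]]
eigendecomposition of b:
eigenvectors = [[-0.56, 0.48], [-0.83, -0.88]]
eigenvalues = [-0.0, 0.09]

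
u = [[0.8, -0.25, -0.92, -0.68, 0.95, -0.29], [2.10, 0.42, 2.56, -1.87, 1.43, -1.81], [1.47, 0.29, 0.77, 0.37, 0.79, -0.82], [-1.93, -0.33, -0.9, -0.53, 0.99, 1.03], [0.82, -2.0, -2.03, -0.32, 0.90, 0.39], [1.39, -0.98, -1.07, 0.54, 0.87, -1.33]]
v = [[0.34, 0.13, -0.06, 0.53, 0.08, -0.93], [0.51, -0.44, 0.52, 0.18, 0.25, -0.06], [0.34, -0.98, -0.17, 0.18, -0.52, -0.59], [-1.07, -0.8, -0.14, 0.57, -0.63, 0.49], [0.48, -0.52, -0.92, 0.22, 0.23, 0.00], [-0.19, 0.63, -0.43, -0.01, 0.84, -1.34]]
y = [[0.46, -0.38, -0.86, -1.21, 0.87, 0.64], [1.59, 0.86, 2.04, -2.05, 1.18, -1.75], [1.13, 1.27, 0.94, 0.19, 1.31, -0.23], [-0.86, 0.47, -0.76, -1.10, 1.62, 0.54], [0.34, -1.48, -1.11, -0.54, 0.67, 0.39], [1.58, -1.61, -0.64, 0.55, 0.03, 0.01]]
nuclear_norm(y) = 12.84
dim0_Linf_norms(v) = [1.07, 0.98, 0.92, 0.57, 0.84, 1.34]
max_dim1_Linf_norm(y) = 2.05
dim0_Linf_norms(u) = [2.1, 2.0, 2.56, 1.87, 1.43, 1.81]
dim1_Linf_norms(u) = [0.95, 2.56, 1.47, 1.93, 2.03, 1.39]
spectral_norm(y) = 4.45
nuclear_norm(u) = 14.06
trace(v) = -0.81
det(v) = -1.39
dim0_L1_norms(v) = [2.93, 3.5, 2.24, 1.69, 2.55, 3.41]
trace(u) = 1.03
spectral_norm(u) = 5.18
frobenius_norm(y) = 6.43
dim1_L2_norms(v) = [1.14, 0.91, 1.33, 1.66, 1.2, 1.77]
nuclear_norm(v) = 7.32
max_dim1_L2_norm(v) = 1.77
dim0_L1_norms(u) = [8.51, 4.27, 8.25, 4.31, 5.93, 5.67]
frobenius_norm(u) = 7.13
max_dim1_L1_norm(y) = 9.47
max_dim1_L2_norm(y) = 4.01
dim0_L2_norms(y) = [2.71, 2.74, 2.83, 2.74, 2.63, 1.99]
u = y + v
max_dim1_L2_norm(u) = 4.47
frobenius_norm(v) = 3.35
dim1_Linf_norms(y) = [1.21, 2.05, 1.31, 1.62, 1.48, 1.61]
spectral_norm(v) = 2.24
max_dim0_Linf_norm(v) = 1.34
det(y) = -4.00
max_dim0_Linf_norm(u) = 2.56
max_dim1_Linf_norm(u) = 2.56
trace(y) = 1.84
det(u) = -24.89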